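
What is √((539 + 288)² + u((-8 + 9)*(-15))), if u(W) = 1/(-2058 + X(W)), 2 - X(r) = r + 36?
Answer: 2*√737605286241/2077 ≈ 827.00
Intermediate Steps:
X(r) = -34 - r (X(r) = 2 - (r + 36) = 2 - (36 + r) = 2 + (-36 - r) = -34 - r)
u(W) = 1/(-2092 - W) (u(W) = 1/(-2058 + (-34 - W)) = 1/(-2092 - W))
√((539 + 288)² + u((-8 + 9)*(-15))) = √((539 + 288)² - 1/(2092 + (-8 + 9)*(-15))) = √(827² - 1/(2092 + 1*(-15))) = √(683929 - 1/(2092 - 15)) = √(683929 - 1/2077) = √(1420520532/2077) = 2*√737605286241/2077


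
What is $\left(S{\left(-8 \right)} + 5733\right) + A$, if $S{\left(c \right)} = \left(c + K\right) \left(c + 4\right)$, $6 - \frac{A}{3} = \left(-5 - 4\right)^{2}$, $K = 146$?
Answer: $4956$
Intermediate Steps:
$A = -225$ ($A = 18 - 3 \left(-5 - 4\right)^{2} = 18 - 3 \left(-9\right)^{2} = 18 - 243 = -225$)
$S{\left(c \right)} = \left(4 + c\right) \left(146 + c\right)$ ($S{\left(c \right)} = \left(c + 146\right) \left(c + 4\right) = \left(146 + c\right) \left(4 + c\right) = \left(4 + c\right) \left(146 + c\right)$)
$\left(S{\left(-8 \right)} + 5733\right) + A = \left(\left(584 + \left(-8\right)^{2} + 150 \left(-8\right)\right) + 5733\right) - 225 = \left(\left(584 + 64 - 1200\right) + 5733\right) - 225 = \left(-552 + 5733\right) - 225 = 5181 - 225 = 4956$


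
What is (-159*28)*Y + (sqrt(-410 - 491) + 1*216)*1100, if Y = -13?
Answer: 295476 + 1100*I*sqrt(901) ≈ 2.9548e+5 + 33018.0*I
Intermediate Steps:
(-159*28)*Y + (sqrt(-410 - 491) + 1*216)*1100 = -159*28*(-13) + (sqrt(-410 - 491) + 1*216)*1100 = -4452*(-13) + (sqrt(-901) + 216)*1100 = 57876 + (I*sqrt(901) + 216)*1100 = 57876 + (216 + I*sqrt(901))*1100 = 57876 + (237600 + 1100*I*sqrt(901)) = 295476 + 1100*I*sqrt(901)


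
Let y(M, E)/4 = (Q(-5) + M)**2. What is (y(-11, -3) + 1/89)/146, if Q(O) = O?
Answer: 91137/12994 ≈ 7.0138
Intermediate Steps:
y(M, E) = 4*(-5 + M)**2
(y(-11, -3) + 1/89)/146 = (4*(-5 - 11)**2 + 1/89)/146 = (4*(-16)**2 + 1/89)/146 = (4*256 + 1/89)/146 = (1024 + 1/89)/146 = (1/146)*(91137/89) = 91137/12994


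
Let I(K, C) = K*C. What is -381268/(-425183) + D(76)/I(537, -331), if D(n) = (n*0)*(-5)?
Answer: 381268/425183 ≈ 0.89672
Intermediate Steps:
I(K, C) = C*K
D(n) = 0 (D(n) = 0*(-5) = 0)
-381268/(-425183) + D(76)/I(537, -331) = -381268/(-425183) + 0/((-331*537)) = -381268*(-1/425183) + 0/(-177747) = 381268/425183 + 0*(-1/177747) = 381268/425183 + 0 = 381268/425183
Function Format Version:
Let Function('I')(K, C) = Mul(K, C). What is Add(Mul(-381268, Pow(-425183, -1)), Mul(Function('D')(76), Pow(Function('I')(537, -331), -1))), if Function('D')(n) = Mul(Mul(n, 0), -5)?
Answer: Rational(381268, 425183) ≈ 0.89672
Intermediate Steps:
Function('I')(K, C) = Mul(C, K)
Function('D')(n) = 0 (Function('D')(n) = Mul(0, -5) = 0)
Add(Mul(-381268, Pow(-425183, -1)), Mul(Function('D')(76), Pow(Function('I')(537, -331), -1))) = Add(Mul(-381268, Pow(-425183, -1)), Mul(0, Pow(Mul(-331, 537), -1))) = Add(Mul(-381268, Rational(-1, 425183)), Mul(0, Pow(-177747, -1))) = Add(Rational(381268, 425183), Mul(0, Rational(-1, 177747))) = Add(Rational(381268, 425183), 0) = Rational(381268, 425183)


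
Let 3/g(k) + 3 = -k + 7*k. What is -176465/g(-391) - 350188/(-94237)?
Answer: 13020924066703/94237 ≈ 1.3817e+8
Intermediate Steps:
g(k) = 3/(-3 + 6*k) (g(k) = 3/(-3 + (-k + 7*k)) = 3/(-3 + 6*k))
-176465/g(-391) - 350188/(-94237) = -176465/(1/(-1 + 2*(-391))) - 350188/(-94237) = -176465/(1/(-1 - 782)) - 350188*(-1/94237) = -176465/(1/(-783)) + 350188/94237 = -176465/(-1/783) + 350188/94237 = -176465*(-783) + 350188/94237 = 138172095 + 350188/94237 = 13020924066703/94237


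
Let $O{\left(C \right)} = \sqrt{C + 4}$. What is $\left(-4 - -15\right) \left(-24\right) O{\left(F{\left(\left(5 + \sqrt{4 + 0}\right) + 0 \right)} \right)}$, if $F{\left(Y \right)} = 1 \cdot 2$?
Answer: $- 264 \sqrt{6} \approx -646.67$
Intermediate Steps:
$F{\left(Y \right)} = 2$
$O{\left(C \right)} = \sqrt{4 + C}$
$\left(-4 - -15\right) \left(-24\right) O{\left(F{\left(\left(5 + \sqrt{4 + 0}\right) + 0 \right)} \right)} = \left(-4 - -15\right) \left(-24\right) \sqrt{4 + 2} = \left(-4 + 15\right) \left(-24\right) \sqrt{6} = 11 \left(-24\right) \sqrt{6} = - 264 \sqrt{6}$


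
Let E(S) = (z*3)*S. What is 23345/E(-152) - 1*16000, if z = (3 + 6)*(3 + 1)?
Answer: -262679345/16416 ≈ -16001.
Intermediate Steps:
z = 36 (z = 9*4 = 36)
E(S) = 108*S (E(S) = (36*3)*S = 108*S)
23345/E(-152) - 1*16000 = 23345/((108*(-152))) - 1*16000 = 23345/(-16416) - 16000 = 23345*(-1/16416) - 16000 = -23345/16416 - 16000 = -262679345/16416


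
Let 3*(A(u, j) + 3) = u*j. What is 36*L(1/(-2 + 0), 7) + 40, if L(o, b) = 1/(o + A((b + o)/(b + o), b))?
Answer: 64/7 ≈ 9.1429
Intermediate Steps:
A(u, j) = -3 + j*u/3 (A(u, j) = -3 + (u*j)/3 = -3 + (j*u)/3 = -3 + j*u/3)
L(o, b) = 1/(-3 + o + b/3) (L(o, b) = 1/(o + (-3 + b*((b + o)/(b + o))/3)) = 1/(o + (-3 + (⅓)*b*1)) = 1/(o + (-3 + b/3)) = 1/(-3 + o + b/3))
36*L(1/(-2 + 0), 7) + 40 = 36*(3/(-9 + 7 + 3/(-2 + 0))) + 40 = 36*(3/(-9 + 7 + 3/(-2))) + 40 = 36*(3/(-9 + 7 + 3*(-½))) + 40 = 36*(3/(-9 + 7 - 3/2)) + 40 = 36*(3/(-7/2)) + 40 = 36*(3*(-2/7)) + 40 = 36*(-6/7) + 40 = -216/7 + 40 = 64/7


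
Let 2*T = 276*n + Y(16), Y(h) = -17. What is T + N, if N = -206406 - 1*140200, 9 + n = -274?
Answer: -771337/2 ≈ -3.8567e+5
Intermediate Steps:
n = -283 (n = -9 - 274 = -283)
T = -78125/2 (T = (276*(-283) - 17)/2 = (-78108 - 17)/2 = (1/2)*(-78125) = -78125/2 ≈ -39063.)
N = -346606 (N = -206406 - 140200 = -346606)
T + N = -78125/2 - 346606 = -771337/2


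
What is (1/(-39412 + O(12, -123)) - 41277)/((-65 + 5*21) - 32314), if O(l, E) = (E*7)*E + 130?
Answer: 1374957508/1075063077 ≈ 1.2790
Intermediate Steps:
O(l, E) = 130 + 7*E² (O(l, E) = (7*E)*E + 130 = 7*E² + 130 = 130 + 7*E²)
(1/(-39412 + O(12, -123)) - 41277)/((-65 + 5*21) - 32314) = (1/(-39412 + (130 + 7*(-123)²)) - 41277)/((-65 + 5*21) - 32314) = (1/(-39412 + (130 + 7*15129)) - 41277)/((-65 + 105) - 32314) = (1/(-39412 + (130 + 105903)) - 41277)/(40 - 32314) = (1/(-39412 + 106033) - 41277)/(-32274) = (1/66621 - 41277)*(-1/32274) = -2749915016/66621*(-1/32274) = 1374957508/1075063077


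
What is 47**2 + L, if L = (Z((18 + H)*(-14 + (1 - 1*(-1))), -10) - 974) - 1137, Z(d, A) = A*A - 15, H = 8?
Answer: 183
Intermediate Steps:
Z(d, A) = -15 + A**2 (Z(d, A) = A**2 - 15 = -15 + A**2)
L = -2026 (L = ((-15 + (-10)**2) - 974) - 1137 = ((-15 + 100) - 974) - 1137 = (85 - 974) - 1137 = -889 - 1137 = -2026)
47**2 + L = 47**2 - 2026 = 2209 - 2026 = 183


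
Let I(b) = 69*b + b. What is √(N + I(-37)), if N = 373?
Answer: I*√2217 ≈ 47.085*I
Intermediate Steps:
I(b) = 70*b
√(N + I(-37)) = √(373 + 70*(-37)) = √(373 - 2590) = √(-2217) = I*√2217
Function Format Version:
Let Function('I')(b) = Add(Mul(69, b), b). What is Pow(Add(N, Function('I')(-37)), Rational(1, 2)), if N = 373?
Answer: Mul(I, Pow(2217, Rational(1, 2))) ≈ Mul(47.085, I)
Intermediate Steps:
Function('I')(b) = Mul(70, b)
Pow(Add(N, Function('I')(-37)), Rational(1, 2)) = Pow(Add(373, Mul(70, -37)), Rational(1, 2)) = Pow(Add(373, -2590), Rational(1, 2)) = Pow(-2217, Rational(1, 2)) = Mul(I, Pow(2217, Rational(1, 2)))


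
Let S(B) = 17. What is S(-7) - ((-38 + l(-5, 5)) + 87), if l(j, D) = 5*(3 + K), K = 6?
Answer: -77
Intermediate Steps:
l(j, D) = 45 (l(j, D) = 5*(3 + 6) = 5*9 = 45)
S(-7) - ((-38 + l(-5, 5)) + 87) = 17 - ((-38 + 45) + 87) = 17 - (7 + 87) = 17 - 1*94 = 17 - 94 = -77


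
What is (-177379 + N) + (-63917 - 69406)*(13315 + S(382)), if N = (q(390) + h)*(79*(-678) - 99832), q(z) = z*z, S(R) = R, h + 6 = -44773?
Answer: -18288699984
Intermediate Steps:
h = -44779 (h = -6 - 44773 = -44779)
q(z) = z**2
N = -16462397474 (N = (390**2 - 44779)*(79*(-678) - 99832) = (152100 - 44779)*(-53562 - 99832) = 107321*(-153394) = -16462397474)
(-177379 + N) + (-63917 - 69406)*(13315 + S(382)) = (-177379 - 16462397474) + (-63917 - 69406)*(13315 + 382) = -16462574853 - 133323*13697 = -16462574853 - 1826125131 = -18288699984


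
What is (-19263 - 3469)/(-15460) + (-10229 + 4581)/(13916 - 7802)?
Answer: 6458171/11815305 ≈ 0.54659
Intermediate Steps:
(-19263 - 3469)/(-15460) + (-10229 + 4581)/(13916 - 7802) = -22732*(-1/15460) - 5648/6114 = 5683/3865 - 5648*1/6114 = 5683/3865 - 2824/3057 = 6458171/11815305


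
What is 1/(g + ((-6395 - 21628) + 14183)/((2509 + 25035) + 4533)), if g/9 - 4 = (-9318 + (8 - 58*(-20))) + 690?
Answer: -32077/2152508848 ≈ -1.4902e-5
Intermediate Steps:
g = -67104 (g = 36 + 9*((-9318 + (8 - 58*(-20))) + 690) = 36 + 9*((-9318 + (8 + 1160)) + 690) = 36 + 9*((-9318 + 1168) + 690) = 36 + 9*(-8150 + 690) = 36 + 9*(-7460) = 36 - 67140 = -67104)
1/(g + ((-6395 - 21628) + 14183)/((2509 + 25035) + 4533)) = 1/(-67104 + ((-6395 - 21628) + 14183)/((2509 + 25035) + 4533)) = 1/(-67104 + (-28023 + 14183)/(27544 + 4533)) = 1/(-67104 - 13840/32077) = 1/(-2152508848/32077) = -32077/2152508848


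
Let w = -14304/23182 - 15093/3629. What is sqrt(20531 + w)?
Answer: sqrt(36318241441838666282)/42063739 ≈ 143.27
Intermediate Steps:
w = -200897571/42063739 (w = -14304*1/23182 - 15093*1/3629 = -7152/11591 - 15093/3629 = -200897571/42063739 ≈ -4.7760)
sqrt(20531 + w) = sqrt(20531 - 200897571/42063739) = sqrt(863409727838/42063739) = sqrt(36318241441838666282)/42063739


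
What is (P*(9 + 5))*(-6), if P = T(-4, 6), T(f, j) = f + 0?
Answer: 336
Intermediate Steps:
T(f, j) = f
P = -4
(P*(9 + 5))*(-6) = -4*(9 + 5)*(-6) = -4*14*(-6) = -56*(-6) = 336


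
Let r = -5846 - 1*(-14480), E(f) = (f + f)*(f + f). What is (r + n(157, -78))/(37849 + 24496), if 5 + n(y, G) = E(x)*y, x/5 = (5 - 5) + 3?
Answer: 149929/62345 ≈ 2.4048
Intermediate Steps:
x = 15 (x = 5*((5 - 5) + 3) = 5*(0 + 3) = 5*3 = 15)
E(f) = 4*f**2 (E(f) = (2*f)*(2*f) = 4*f**2)
n(y, G) = -5 + 900*y (n(y, G) = -5 + (4*15**2)*y = -5 + (4*225)*y = -5 + 900*y)
r = 8634 (r = -5846 + 14480 = 8634)
(r + n(157, -78))/(37849 + 24496) = (8634 + (-5 + 900*157))/(37849 + 24496) = (8634 + (-5 + 141300))/62345 = (8634 + 141295)*(1/62345) = 149929*(1/62345) = 149929/62345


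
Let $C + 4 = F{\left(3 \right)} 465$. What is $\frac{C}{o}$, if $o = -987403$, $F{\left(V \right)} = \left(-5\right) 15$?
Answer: $\frac{34879}{987403} \approx 0.035324$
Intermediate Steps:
$F{\left(V \right)} = -75$
$C = -34879$ ($C = -4 - 34875 = -34879$)
$\frac{C}{o} = - \frac{34879}{-987403} = \left(-34879\right) \left(- \frac{1}{987403}\right) = \frac{34879}{987403}$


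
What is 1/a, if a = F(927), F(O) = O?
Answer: 1/927 ≈ 0.0010787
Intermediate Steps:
a = 927
1/a = 1/927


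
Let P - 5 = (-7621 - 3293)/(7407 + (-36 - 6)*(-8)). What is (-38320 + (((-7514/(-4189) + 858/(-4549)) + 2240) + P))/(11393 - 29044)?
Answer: 1774264187761149/868127705757791 ≈ 2.0438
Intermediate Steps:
P = 9267/2581 (P = 5 + (-7621 - 3293)/(7407 + (-36 - 6)*(-8)) = 5 - 10914/(7407 - 42*(-8)) = 5 - 10914/(7407 + 336) = 5 - 10914/7743 = 5 - 10914*1/7743 = 5 - 3638/2581 = 9267/2581 ≈ 3.5905)
(-38320 + (((-7514/(-4189) + 858/(-4549)) + 2240) + P))/(11393 - 29044) = (-38320 + (((-7514/(-4189) + 858/(-4549)) + 2240) + 9267/2581))/(11393 - 29044) = (-38320 + (((-7514*(-1/4189) + 858*(-1/4549)) + 2240) + 9267/2581))/(-17651) = (-38320 + (((7514/4189 - 858/4549) + 2240) + 9267/2581))*(-1/17651) = (-38320 + ((30587024/19055761 + 2240) + 9267/2581))*(-1/17651) = (-38320 + (42715491664/19055761 + 9267/2581))*(-1/17651) = (-38320 + 110425273721971/49182919141)*(-1/17651) = -1774264187761149/49182919141*(-1/17651) = 1774264187761149/868127705757791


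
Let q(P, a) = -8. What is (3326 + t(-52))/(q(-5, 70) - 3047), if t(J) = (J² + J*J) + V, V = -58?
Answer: -8676/3055 ≈ -2.8399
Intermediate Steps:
t(J) = -58 + 2*J² (t(J) = (J² + J*J) - 58 = (J² + J²) - 58 = 2*J² - 58 = -58 + 2*J²)
(3326 + t(-52))/(q(-5, 70) - 3047) = (3326 + (-58 + 2*(-52)²))/(-8 - 3047) = (3326 + (-58 + 2*2704))/(-3055) = (3326 + (-58 + 5408))*(-1/3055) = (3326 + 5350)*(-1/3055) = 8676*(-1/3055) = -8676/3055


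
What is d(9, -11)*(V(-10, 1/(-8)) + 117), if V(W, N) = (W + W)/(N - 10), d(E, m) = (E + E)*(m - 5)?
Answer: -308384/9 ≈ -34265.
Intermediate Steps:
d(E, m) = 2*E*(-5 + m) (d(E, m) = (2*E)*(-5 + m) = 2*E*(-5 + m))
V(W, N) = 2*W/(-10 + N) (V(W, N) = (2*W)/(-10 + N) = 2*W/(-10 + N))
d(9, -11)*(V(-10, 1/(-8)) + 117) = (2*9*(-5 - 11))*(2*(-10)/(-10 + 1/(-8)) + 117) = (2*9*(-16))*(2*(-10)/(-10 - ⅛) + 117) = -288*(2*(-10)/(-81/8) + 117) = -288*(2*(-10)*(-8/81) + 117) = -288*(160/81 + 117) = -288*9637/81 = -308384/9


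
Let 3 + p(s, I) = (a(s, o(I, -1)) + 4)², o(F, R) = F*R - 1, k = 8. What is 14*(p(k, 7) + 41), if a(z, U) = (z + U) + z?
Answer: 2548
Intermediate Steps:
o(F, R) = -1 + F*R
a(z, U) = U + 2*z (a(z, U) = (U + z) + z = U + 2*z)
p(s, I) = -3 + (3 - I + 2*s)² (p(s, I) = -3 + (((-1 + I*(-1)) + 2*s) + 4)² = -3 + (((-1 - I) + 2*s) + 4)² = -3 + ((-1 - I + 2*s) + 4)² = -3 + (3 - I + 2*s)²)
14*(p(k, 7) + 41) = 14*((-3 + (3 - 1*7 + 2*8)²) + 41) = 14*((-3 + (3 - 7 + 16)²) + 41) = 14*((-3 + 12²) + 41) = 14*((-3 + 144) + 41) = 14*(141 + 41) = 14*182 = 2548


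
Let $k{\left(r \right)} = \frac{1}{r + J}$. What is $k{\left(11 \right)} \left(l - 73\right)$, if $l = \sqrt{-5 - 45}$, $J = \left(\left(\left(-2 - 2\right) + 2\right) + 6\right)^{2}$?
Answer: $- \frac{73}{27} + \frac{5 i \sqrt{2}}{27} \approx -2.7037 + 0.26189 i$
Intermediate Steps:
$J = 16$ ($J = \left(\left(-4 + 2\right) + 6\right)^{2} = \left(-2 + 6\right)^{2} = 4^{2} = 16$)
$l = 5 i \sqrt{2}$ ($l = \sqrt{-50} = 5 i \sqrt{2} \approx 7.0711 i$)
$k{\left(r \right)} = \frac{1}{16 + r}$ ($k{\left(r \right)} = \frac{1}{r + 16} = \frac{1}{16 + r}$)
$k{\left(11 \right)} \left(l - 73\right) = \frac{5 i \sqrt{2} - 73}{16 + 11} = \frac{-73 + 5 i \sqrt{2}}{27} = - \frac{73}{27} + \frac{5 i \sqrt{2}}{27}$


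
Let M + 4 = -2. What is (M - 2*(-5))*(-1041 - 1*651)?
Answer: -6768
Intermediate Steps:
M = -6 (M = -4 - 2 = -6)
(M - 2*(-5))*(-1041 - 1*651) = (-6 - 2*(-5))*(-1041 - 1*651) = (-6 + 10)*(-1041 - 651) = 4*(-1692) = -6768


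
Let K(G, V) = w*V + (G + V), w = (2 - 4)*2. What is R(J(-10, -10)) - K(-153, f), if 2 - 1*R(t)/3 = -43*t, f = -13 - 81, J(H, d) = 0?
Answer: -123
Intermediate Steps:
f = -94
w = -4 (w = -2*2 = -4)
R(t) = 6 + 129*t (R(t) = 6 - (-129)*t = 6 + 129*t)
K(G, V) = G - 3*V (K(G, V) = -4*V + (G + V) = G - 3*V)
R(J(-10, -10)) - K(-153, f) = (6 + 129*0) - (-153 - 3*(-94)) = (6 + 0) - (-153 + 282) = 6 - 1*129 = 6 - 129 = -123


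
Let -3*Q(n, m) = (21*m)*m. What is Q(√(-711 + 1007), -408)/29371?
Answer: -1165248/29371 ≈ -39.673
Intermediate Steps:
Q(n, m) = -7*m² (Q(n, m) = -21*m*m/3 = -7*m²)
Q(√(-711 + 1007), -408)/29371 = -7*(-408)²/29371 = -7*166464*(1/29371) = -1165248*1/29371 = -1165248/29371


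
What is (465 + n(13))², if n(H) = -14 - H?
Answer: 191844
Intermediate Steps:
(465 + n(13))² = (465 + (-14 - 1*13))² = (465 + (-14 - 13))² = (465 - 27)² = 438² = 191844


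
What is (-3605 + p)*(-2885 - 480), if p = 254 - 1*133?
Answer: 11723660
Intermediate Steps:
p = 121 (p = 254 - 133 = 121)
(-3605 + p)*(-2885 - 480) = (-3605 + 121)*(-2885 - 480) = -3484*(-3365) = 11723660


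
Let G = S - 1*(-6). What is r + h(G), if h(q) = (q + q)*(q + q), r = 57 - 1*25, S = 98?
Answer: 43296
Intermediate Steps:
G = 104 (G = 98 - 1*(-6) = 98 + 6 = 104)
r = 32 (r = 57 - 25 = 32)
h(q) = 4*q² (h(q) = (2*q)*(2*q) = 4*q²)
r + h(G) = 32 + 4*104² = 32 + 4*10816 = 32 + 43264 = 43296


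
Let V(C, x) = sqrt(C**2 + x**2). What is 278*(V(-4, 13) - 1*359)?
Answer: -99802 + 278*sqrt(185) ≈ -96021.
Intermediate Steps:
278*(V(-4, 13) - 1*359) = 278*(sqrt((-4)**2 + 13**2) - 1*359) = 278*(sqrt(16 + 169) - 359) = 278*(sqrt(185) - 359) = 278*(-359 + sqrt(185)) = -99802 + 278*sqrt(185)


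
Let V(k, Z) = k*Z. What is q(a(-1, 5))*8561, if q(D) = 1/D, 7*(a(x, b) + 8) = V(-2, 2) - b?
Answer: -59927/65 ≈ -921.95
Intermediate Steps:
V(k, Z) = Z*k
a(x, b) = -60/7 - b/7 (a(x, b) = -8 + (2*(-2) - b)/7 = -8 + (-4 - b)/7 = -8 + (-4/7 - b/7) = -60/7 - b/7)
q(D) = 1/D
q(a(-1, 5))*8561 = 8561/(-60/7 - ⅐*5) = 8561/(-60/7 - 5/7) = 8561/(-65/7) = -7/65*8561 = -59927/65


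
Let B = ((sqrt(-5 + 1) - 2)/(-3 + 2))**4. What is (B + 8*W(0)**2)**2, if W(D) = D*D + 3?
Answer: 64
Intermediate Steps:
W(D) = 3 + D**2 (W(D) = D**2 + 3 = 3 + D**2)
B = (2 - 2*I)**4 (B = ((sqrt(-4) - 2)/(-1))**4 = ((2*I - 2)*(-1))**4 = ((-2 + 2*I)*(-1))**4 = (2 - 2*I)**4 ≈ -64.000)
(B + 8*W(0)**2)**2 = (-64 + 8*(3 + 0**2)**2)**2 = (-64 + 8*(3 + 0)**2)**2 = (-64 + 8*3**2)**2 = (-64 + 8*9)**2 = (-64 + 72)**2 = 8**2 = 64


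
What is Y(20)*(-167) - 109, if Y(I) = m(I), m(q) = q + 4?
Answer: -4117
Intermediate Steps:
m(q) = 4 + q
Y(I) = 4 + I
Y(20)*(-167) - 109 = (4 + 20)*(-167) - 109 = 24*(-167) - 109 = -4008 - 109 = -4117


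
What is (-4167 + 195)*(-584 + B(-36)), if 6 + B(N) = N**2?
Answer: -2804232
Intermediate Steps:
B(N) = -6 + N**2
(-4167 + 195)*(-584 + B(-36)) = (-4167 + 195)*(-584 + (-6 + (-36)**2)) = -3972*(-584 + (-6 + 1296)) = -3972*(-584 + 1290) = -3972*706 = -2804232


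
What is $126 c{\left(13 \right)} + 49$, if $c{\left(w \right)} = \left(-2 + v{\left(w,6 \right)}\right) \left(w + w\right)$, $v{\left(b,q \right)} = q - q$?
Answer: $-6503$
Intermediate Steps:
$v{\left(b,q \right)} = 0$
$c{\left(w \right)} = - 4 w$ ($c{\left(w \right)} = \left(-2 + 0\right) \left(w + w\right) = - 2 \cdot 2 w = - 4 w$)
$126 c{\left(13 \right)} + 49 = 126 \left(\left(-4\right) 13\right) + 49 = 126 \left(-52\right) + 49 = -6552 + 49 = -6503$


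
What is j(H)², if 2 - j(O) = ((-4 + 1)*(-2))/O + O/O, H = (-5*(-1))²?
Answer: 361/625 ≈ 0.57760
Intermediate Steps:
H = 25 (H = 5² = 25)
j(O) = 1 - 6/O (j(O) = 2 - (((-4 + 1)*(-2))/O + O/O) = 2 - ((-3*(-2))/O + 1) = 2 - (6/O + 1) = 2 - (1 + 6/O) = 2 + (-1 - 6/O) = 1 - 6/O)
j(H)² = ((-6 + 25)/25)² = ((1/25)*19)² = (19/25)² = 361/625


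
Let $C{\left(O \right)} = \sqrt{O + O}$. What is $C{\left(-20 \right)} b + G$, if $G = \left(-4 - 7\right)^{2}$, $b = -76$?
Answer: $121 - 152 i \sqrt{10} \approx 121.0 - 480.67 i$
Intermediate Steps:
$C{\left(O \right)} = \sqrt{2} \sqrt{O}$ ($C{\left(O \right)} = \sqrt{2 O} = \sqrt{2} \sqrt{O}$)
$G = 121$ ($G = \left(-11\right)^{2} = 121$)
$C{\left(-20 \right)} b + G = \sqrt{2} \sqrt{-20} \left(-76\right) + 121 = \sqrt{2} \cdot 2 i \sqrt{5} \left(-76\right) + 121 = 2 i \sqrt{10} \left(-76\right) + 121 = - 152 i \sqrt{10} + 121 = 121 - 152 i \sqrt{10}$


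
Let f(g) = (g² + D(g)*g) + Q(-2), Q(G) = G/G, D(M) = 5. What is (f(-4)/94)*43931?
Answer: -131793/94 ≈ -1402.1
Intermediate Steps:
Q(G) = 1
f(g) = 1 + g² + 5*g (f(g) = (g² + 5*g) + 1 = 1 + g² + 5*g)
(f(-4)/94)*43931 = ((1 + (-4)² + 5*(-4))/94)*43931 = ((1 + 16 - 20)*(1/94))*43931 = -3*1/94*43931 = -3/94*43931 = -131793/94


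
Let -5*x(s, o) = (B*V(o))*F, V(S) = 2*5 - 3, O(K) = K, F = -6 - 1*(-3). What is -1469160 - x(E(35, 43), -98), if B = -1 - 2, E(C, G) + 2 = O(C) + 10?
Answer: -7345737/5 ≈ -1.4691e+6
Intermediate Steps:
F = -3 (F = -6 + 3 = -3)
V(S) = 7 (V(S) = 10 - 3 = 7)
E(C, G) = 8 + C (E(C, G) = -2 + (C + 10) = -2 + (10 + C) = 8 + C)
B = -3
x(s, o) = -63/5 (x(s, o) = -(-3*7)*(-3)/5 = -(-21)*(-3)/5 = -⅕*63 = -63/5)
-1469160 - x(E(35, 43), -98) = -1469160 - 1*(-63/5) = -1469160 + 63/5 = -7345737/5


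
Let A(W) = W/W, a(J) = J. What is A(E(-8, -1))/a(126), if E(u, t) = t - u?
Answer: 1/126 ≈ 0.0079365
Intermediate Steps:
A(W) = 1
A(E(-8, -1))/a(126) = 1/126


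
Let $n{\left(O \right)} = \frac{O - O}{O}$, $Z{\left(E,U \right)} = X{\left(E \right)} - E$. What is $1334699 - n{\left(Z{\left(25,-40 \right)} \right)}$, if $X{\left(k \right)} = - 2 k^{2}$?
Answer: $1334699$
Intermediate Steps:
$Z{\left(E,U \right)} = - E - 2 E^{2}$ ($Z{\left(E,U \right)} = - 2 E^{2} - E = - E - 2 E^{2}$)
$n{\left(O \right)} = 0$ ($n{\left(O \right)} = \frac{0}{O} = 0$)
$1334699 - n{\left(Z{\left(25,-40 \right)} \right)} = 1334699 - 0 = 1334699 + 0 = 1334699$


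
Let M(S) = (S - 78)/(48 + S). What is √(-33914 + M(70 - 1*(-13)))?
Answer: I*√581997499/131 ≈ 184.16*I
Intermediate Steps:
M(S) = (-78 + S)/(48 + S)
√(-33914 + M(70 - 1*(-13))) = √(-33914 + (-78 + (70 - 1*(-13)))/(48 + (70 - 1*(-13)))) = √(-33914 + (-78 + (70 + 13))/(48 + (70 + 13))) = √(-33914 + (-78 + 83)/(48 + 83)) = √(-33914 + 5/131) = √(-4442729/131) = I*√581997499/131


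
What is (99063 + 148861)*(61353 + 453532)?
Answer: 127652348740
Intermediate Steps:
(99063 + 148861)*(61353 + 453532) = 247924*514885 = 127652348740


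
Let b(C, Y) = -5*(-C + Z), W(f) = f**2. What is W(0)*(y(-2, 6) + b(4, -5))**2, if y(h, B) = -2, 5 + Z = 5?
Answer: 0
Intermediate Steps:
Z = 0 (Z = -5 + 5 = 0)
b(C, Y) = 5*C (b(C, Y) = -5*(-C + 0) = -(-5)*C = 5*C)
W(0)*(y(-2, 6) + b(4, -5))**2 = 0**2*(-2 + 5*4)**2 = 0*(-2 + 20)**2 = 0*18**2 = 0*324 = 0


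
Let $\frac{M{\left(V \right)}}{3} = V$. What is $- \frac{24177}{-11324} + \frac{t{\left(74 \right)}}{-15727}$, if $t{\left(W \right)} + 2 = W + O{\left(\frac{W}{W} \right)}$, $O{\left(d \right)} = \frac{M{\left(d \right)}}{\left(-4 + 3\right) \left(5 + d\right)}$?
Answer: $\frac{379422013}{178092548} \approx 2.1305$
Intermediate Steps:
$M{\left(V \right)} = 3 V$
$O{\left(d \right)} = \frac{3 d}{-5 - d}$ ($O{\left(d \right)} = \frac{3 d}{\left(-4 + 3\right) \left(5 + d\right)} = \frac{3 d}{\left(-1\right) \left(5 + d\right)} = \frac{3 d}{-5 - d}$)
$t{\left(W \right)} = - \frac{5}{2} + W$ ($t{\left(W \right)} = -2 + \left(W - \frac{3 \frac{W}{W}}{5 + \frac{W}{W}}\right) = -2 + \left(W - \frac{3}{5 + 1}\right) = -2 + \left(W - \frac{3}{6}\right) = -2 + \left(W - 3 \cdot \frac{1}{6}\right) = -2 + \left(W - \frac{1}{2}\right) = -2 + \left(- \frac{1}{2} + W\right) = - \frac{5}{2} + W$)
$- \frac{24177}{-11324} + \frac{t{\left(74 \right)}}{-15727} = - \frac{24177}{-11324} + \frac{- \frac{5}{2} + 74}{-15727} = \left(-24177\right) \left(- \frac{1}{11324}\right) + \frac{143}{2} \left(- \frac{1}{15727}\right) = \frac{24177}{11324} - \frac{143}{31454} = \frac{379422013}{178092548}$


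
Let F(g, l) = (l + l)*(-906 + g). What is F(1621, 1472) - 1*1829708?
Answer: 275252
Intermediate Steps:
F(g, l) = 2*l*(-906 + g) (F(g, l) = (2*l)*(-906 + g) = 2*l*(-906 + g))
F(1621, 1472) - 1*1829708 = 2*1472*(-906 + 1621) - 1*1829708 = 2*1472*715 - 1829708 = 2104960 - 1829708 = 275252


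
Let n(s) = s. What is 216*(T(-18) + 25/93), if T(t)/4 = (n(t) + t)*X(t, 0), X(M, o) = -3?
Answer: 2894472/31 ≈ 93370.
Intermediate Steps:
T(t) = -24*t (T(t) = 4*((t + t)*(-3)) = 4*((2*t)*(-3)) = 4*(-6*t) = -24*t)
216*(T(-18) + 25/93) = 216*(-24*(-18) + 25/93) = 216*(432 + 25*(1/93)) = 216*(432 + 25/93) = 216*(40201/93) = 2894472/31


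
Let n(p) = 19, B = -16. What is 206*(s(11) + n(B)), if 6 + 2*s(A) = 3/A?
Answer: 36565/11 ≈ 3324.1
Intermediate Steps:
s(A) = -3 + 3/(2*A) (s(A) = -3 + (3/A)/2 = -3 + 3/(2*A))
206*(s(11) + n(B)) = 206*((-3 + (3/2)/11) + 19) = 206*((-3 + (3/2)*(1/11)) + 19) = 206*((-3 + 3/22) + 19) = 206*(-63/22 + 19) = 206*(355/22) = 36565/11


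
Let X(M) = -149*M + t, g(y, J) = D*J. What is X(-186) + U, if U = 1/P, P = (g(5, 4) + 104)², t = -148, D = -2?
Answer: 254048257/9216 ≈ 27566.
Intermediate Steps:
g(y, J) = -2*J
X(M) = -148 - 149*M (X(M) = -149*M - 148 = -148 - 149*M)
P = 9216 (P = (-2*4 + 104)² = (-8 + 104)² = 96² = 9216)
U = 1/9216 ≈ 0.00010851
X(-186) + U = (-148 - 149*(-186)) + 1/9216 = (-148 + 27714) + 1/9216 = 27566 + 1/9216 = 254048257/9216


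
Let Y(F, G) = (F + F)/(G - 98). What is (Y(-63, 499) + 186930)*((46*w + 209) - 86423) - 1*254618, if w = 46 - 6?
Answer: -6324676230514/401 ≈ -1.5772e+10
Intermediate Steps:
w = 40
Y(F, G) = 2*F/(-98 + G) (Y(F, G) = (2*F)/(-98 + G) = 2*F/(-98 + G))
(Y(-63, 499) + 186930)*((46*w + 209) - 86423) - 1*254618 = (2*(-63)/(-98 + 499) + 186930)*((46*40 + 209) - 86423) - 1*254618 = (2*(-63)/401 + 186930)*((1840 + 209) - 86423) - 254618 = (2*(-63)*(1/401) + 186930)*(2049 - 86423) - 254618 = (-126/401 + 186930)*(-84374) - 254618 = (74958804/401)*(-84374) - 254618 = -6324574128696/401 - 254618 = -6324676230514/401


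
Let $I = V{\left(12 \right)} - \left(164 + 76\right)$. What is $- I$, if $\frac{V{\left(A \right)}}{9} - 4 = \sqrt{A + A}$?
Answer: $204 - 18 \sqrt{6} \approx 159.91$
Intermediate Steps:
$V{\left(A \right)} = 36 + 9 \sqrt{2} \sqrt{A}$ ($V{\left(A \right)} = 36 + 9 \sqrt{A + A} = 36 + 9 \sqrt{2 A} = 36 + 9 \sqrt{2} \sqrt{A}$)
$I = -204 + 18 \sqrt{6}$ ($I = \left(36 + 9 \sqrt{2} \sqrt{12}\right) - \left(164 + 76\right) = \left(36 + 9 \sqrt{2} \cdot 2 \sqrt{3}\right) - 240 = \left(36 + 18 \sqrt{6}\right) - 240 = -204 + 18 \sqrt{6} \approx -159.91$)
$- I = - (-204 + 18 \sqrt{6}) = 204 - 18 \sqrt{6}$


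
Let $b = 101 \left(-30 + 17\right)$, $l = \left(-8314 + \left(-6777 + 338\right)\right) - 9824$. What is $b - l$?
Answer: $23264$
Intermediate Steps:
$l = -24577$ ($l = \left(-8314 - 6439\right) - 9824 = -14753 - 9824 = -24577$)
$b = -1313$ ($b = 101 \left(-13\right) = -1313$)
$b - l = -1313 - -24577 = -1313 + 24577 = 23264$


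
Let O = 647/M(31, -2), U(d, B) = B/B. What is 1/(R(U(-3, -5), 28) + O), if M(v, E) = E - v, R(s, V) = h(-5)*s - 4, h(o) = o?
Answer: -33/944 ≈ -0.034958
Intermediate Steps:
U(d, B) = 1
R(s, V) = -4 - 5*s (R(s, V) = -5*s - 4 = -4 - 5*s)
O = -647/33 (O = 647/(-2 - 1*31) = 647/(-2 - 31) = 647/(-33) = 647*(-1/33) = -647/33 ≈ -19.606)
1/(R(U(-3, -5), 28) + O) = 1/((-4 - 5*1) - 647/33) = 1/((-4 - 5) - 647/33) = 1/(-9 - 647/33) = 1/(-944/33) = -33/944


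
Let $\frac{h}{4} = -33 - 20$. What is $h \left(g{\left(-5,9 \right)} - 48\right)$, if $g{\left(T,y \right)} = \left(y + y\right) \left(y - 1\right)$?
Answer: $-20352$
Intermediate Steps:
$g{\left(T,y \right)} = 2 y \left(-1 + y\right)$
$h = -212$ ($h = 4 \left(-33 - 20\right) = 4 \left(-53\right) = -212$)
$h \left(g{\left(-5,9 \right)} - 48\right) = - 212 \left(2 \cdot 9 \left(-1 + 9\right) - 48\right) = - 212 \left(2 \cdot 9 \cdot 8 - 48\right) = - 212 \left(144 - 48\right) = \left(-212\right) 96 = -20352$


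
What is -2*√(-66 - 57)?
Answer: -2*I*√123 ≈ -22.181*I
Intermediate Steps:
-2*√(-66 - 57) = -2*I*√123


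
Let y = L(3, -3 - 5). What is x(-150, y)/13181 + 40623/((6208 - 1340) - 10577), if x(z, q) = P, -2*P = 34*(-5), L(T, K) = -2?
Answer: -16211106/2280313 ≈ -7.1092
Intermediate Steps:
P = 85 (P = -17*(-5) = -½*(-170) = 85)
y = -2
x(z, q) = 85
x(-150, y)/13181 + 40623/((6208 - 1340) - 10577) = 85/13181 + 40623/((6208 - 1340) - 10577) = 85*(1/13181) + 40623/(4868 - 10577) = 85/13181 + 40623/(-5709) = 85/13181 + 40623*(-1/5709) = 85/13181 - 1231/173 = -16211106/2280313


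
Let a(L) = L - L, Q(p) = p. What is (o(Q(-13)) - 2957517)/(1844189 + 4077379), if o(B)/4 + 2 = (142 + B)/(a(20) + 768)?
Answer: -189281557/378980352 ≈ -0.49945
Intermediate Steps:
a(L) = 0
o(B) = -697/96 + B/192 (o(B) = -8 + 4*((142 + B)/(0 + 768)) = -8 + 4*((142 + B)/768) = -8 + 4*((142 + B)*(1/768)) = -8 + 4*(71/384 + B/768) = -8 + (71/96 + B/192) = -697/96 + B/192)
(o(Q(-13)) - 2957517)/(1844189 + 4077379) = ((-697/96 + (1/192)*(-13)) - 2957517)/(1844189 + 4077379) = ((-697/96 - 13/192) - 2957517)/5921568 = (-469/64 - 2957517)*(1/5921568) = -189281557/64*1/5921568 = -189281557/378980352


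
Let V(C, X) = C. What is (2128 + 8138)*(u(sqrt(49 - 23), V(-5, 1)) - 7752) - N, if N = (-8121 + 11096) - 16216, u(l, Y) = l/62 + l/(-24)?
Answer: -79568791 - 32509*sqrt(26)/124 ≈ -7.9570e+7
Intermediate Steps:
u(l, Y) = -19*l/744 (u(l, Y) = l*(1/62) + l*(-1/24) = l/62 - l/24 = -19*l/744)
N = -13241 (N = 2975 - 16216 = -13241)
(2128 + 8138)*(u(sqrt(49 - 23), V(-5, 1)) - 7752) - N = (2128 + 8138)*(-19*sqrt(49 - 23)/744 - 7752) - 1*(-13241) = 10266*(-19*sqrt(26)/744 - 7752) + 13241 = 10266*(-7752 - 19*sqrt(26)/744) + 13241 = (-79582032 - 32509*sqrt(26)/124) + 13241 = -79568791 - 32509*sqrt(26)/124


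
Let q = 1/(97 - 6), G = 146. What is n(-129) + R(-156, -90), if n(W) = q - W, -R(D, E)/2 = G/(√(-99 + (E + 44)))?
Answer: 11740/91 + 292*I*√145/145 ≈ 129.01 + 24.249*I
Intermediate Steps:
R(D, E) = -292/√(-55 + E) (R(D, E) = -292/(√(-99 + (E + 44))) = -292/(√(-99 + (44 + E))) = -292/(√(-55 + E)) = -292/√(-55 + E))
q = 1/91 ≈ 0.010989
n(W) = 1/91 - W
n(-129) + R(-156, -90) = (1/91 - 1*(-129)) - 292/√(-55 - 90) = (1/91 + 129) - (-292)*I*√145/145 = 11740/91 - (-292)*I*√145/145 = 11740/91 + 292*I*√145/145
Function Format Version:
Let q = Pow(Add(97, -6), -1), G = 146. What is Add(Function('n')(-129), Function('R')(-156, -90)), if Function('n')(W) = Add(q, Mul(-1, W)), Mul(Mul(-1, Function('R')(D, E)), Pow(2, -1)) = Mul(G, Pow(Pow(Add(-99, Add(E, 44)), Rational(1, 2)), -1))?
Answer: Add(Rational(11740, 91), Mul(Rational(292, 145), I, Pow(145, Rational(1, 2)))) ≈ Add(129.01, Mul(24.249, I))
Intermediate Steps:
Function('R')(D, E) = Mul(-292, Pow(Add(-55, E), Rational(-1, 2))) (Function('R')(D, E) = Mul(-2, Mul(146, Pow(Pow(Add(-99, Add(E, 44)), Rational(1, 2)), -1))) = Mul(-2, Mul(146, Pow(Pow(Add(-99, Add(44, E)), Rational(1, 2)), -1))) = Mul(-2, Mul(146, Pow(Pow(Add(-55, E), Rational(1, 2)), -1))) = Mul(-2, Mul(146, Pow(Add(-55, E), Rational(-1, 2)))) = Mul(-292, Pow(Add(-55, E), Rational(-1, 2))))
q = Rational(1, 91) (q = Pow(91, -1) = Rational(1, 91) ≈ 0.010989)
Function('n')(W) = Add(Rational(1, 91), Mul(-1, W))
Add(Function('n')(-129), Function('R')(-156, -90)) = Add(Add(Rational(1, 91), Mul(-1, -129)), Mul(-292, Pow(Add(-55, -90), Rational(-1, 2)))) = Add(Add(Rational(1, 91), 129), Mul(-292, Pow(-145, Rational(-1, 2)))) = Add(Rational(11740, 91), Mul(-292, Mul(Rational(-1, 145), I, Pow(145, Rational(1, 2))))) = Add(Rational(11740, 91), Mul(Rational(292, 145), I, Pow(145, Rational(1, 2))))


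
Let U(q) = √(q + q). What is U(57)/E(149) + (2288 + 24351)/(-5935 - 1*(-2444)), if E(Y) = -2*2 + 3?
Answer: -26639/3491 - √114 ≈ -18.308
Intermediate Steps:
U(q) = √2*√q (U(q) = √(2*q) = √2*√q)
E(Y) = -1 (E(Y) = -4 + 3 = -1)
U(57)/E(149) + (2288 + 24351)/(-5935 - 1*(-2444)) = (√2*√57)/(-1) + (2288 + 24351)/(-5935 - 1*(-2444)) = √114*(-1) + 26639/(-5935 + 2444) = -√114 + 26639/(-3491) = -√114 + 26639*(-1/3491) = -√114 - 26639/3491 = -26639/3491 - √114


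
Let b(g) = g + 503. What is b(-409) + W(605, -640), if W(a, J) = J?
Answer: -546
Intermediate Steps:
b(g) = 503 + g
b(-409) + W(605, -640) = (503 - 409) - 640 = 94 - 640 = -546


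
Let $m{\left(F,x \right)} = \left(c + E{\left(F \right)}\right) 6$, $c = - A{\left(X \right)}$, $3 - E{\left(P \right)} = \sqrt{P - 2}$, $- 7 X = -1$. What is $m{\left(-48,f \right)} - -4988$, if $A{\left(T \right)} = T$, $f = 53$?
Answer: $\frac{35036}{7} - 30 i \sqrt{2} \approx 5005.1 - 42.426 i$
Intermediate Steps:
$X = \frac{1}{7}$ ($X = \left(- \frac{1}{7}\right) \left(-1\right) = \frac{1}{7} \approx 0.14286$)
$E{\left(P \right)} = 3 - \sqrt{-2 + P}$ ($E{\left(P \right)} = 3 - \sqrt{P - 2} = 3 - \sqrt{-2 + P}$)
$c = - \frac{1}{7}$ ($c = \left(-1\right) \frac{1}{7} = - \frac{1}{7} \approx -0.14286$)
$m{\left(F,x \right)} = \frac{120}{7} - 6 \sqrt{-2 + F}$ ($m{\left(F,x \right)} = \left(- \frac{1}{7} - \left(-3 + \sqrt{-2 + F}\right)\right) 6 = \left(\frac{20}{7} - \sqrt{-2 + F}\right) 6 = \frac{120}{7} - 6 \sqrt{-2 + F}$)
$m{\left(-48,f \right)} - -4988 = \left(\frac{120}{7} - 6 \sqrt{-2 - 48}\right) - -4988 = \left(\frac{120}{7} - 6 \sqrt{-50}\right) + 4988 = \left(\frac{120}{7} - 6 \cdot 5 i \sqrt{2}\right) + 4988 = \left(\frac{120}{7} - 30 i \sqrt{2}\right) + 4988 = \frac{35036}{7} - 30 i \sqrt{2}$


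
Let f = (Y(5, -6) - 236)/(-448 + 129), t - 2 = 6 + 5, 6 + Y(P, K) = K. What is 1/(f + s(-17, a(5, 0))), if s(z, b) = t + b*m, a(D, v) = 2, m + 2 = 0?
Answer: 319/3119 ≈ 0.10228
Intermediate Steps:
m = -2 (m = -2 + 0 = -2)
Y(P, K) = -6 + K
t = 13 (t = 2 + (6 + 5) = 2 + 11 = 13)
s(z, b) = 13 - 2*b (s(z, b) = 13 + b*(-2) = 13 - 2*b)
f = 248/319 (f = ((-6 - 6) - 236)/(-448 + 129) = (-12 - 236)/(-319) = -248*(-1/319) = 248/319 ≈ 0.77743)
1/(f + s(-17, a(5, 0))) = 1/(248/319 + (13 - 2*2)) = 1/(248/319 + (13 - 4)) = 1/(248/319 + 9) = 1/(3119/319) = 319/3119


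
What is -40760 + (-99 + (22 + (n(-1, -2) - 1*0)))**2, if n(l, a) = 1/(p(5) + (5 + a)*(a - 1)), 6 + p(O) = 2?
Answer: -5884436/169 ≈ -34819.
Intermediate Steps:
p(O) = -4 (p(O) = -6 + 2 = -4)
n(l, a) = 1/(-4 + (-1 + a)*(5 + a)) (n(l, a) = 1/(-4 + (5 + a)*(a - 1)) = 1/(-4 + (5 + a)*(-1 + a)) = 1/(-4 + (-1 + a)*(5 + a)))
-40760 + (-99 + (22 + (n(-1, -2) - 1*0)))**2 = -40760 + (-99 + (22 + (1/(-9 + (-2)**2 + 4*(-2)) - 1*0)))**2 = -40760 + (-99 + (22 + (1/(-9 + 4 - 8) + 0)))**2 = -40760 + (-99 + (22 + (1/(-13) + 0)))**2 = -40760 + (-99 + (22 + (-1/13 + 0)))**2 = -40760 + (-99 + (22 - 1/13))**2 = -40760 + (-99 + 285/13)**2 = -40760 + (-1002/13)**2 = -40760 + 1004004/169 = -5884436/169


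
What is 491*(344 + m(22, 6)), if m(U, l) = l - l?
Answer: 168904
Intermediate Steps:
m(U, l) = 0
491*(344 + m(22, 6)) = 491*(344 + 0) = 491*344 = 168904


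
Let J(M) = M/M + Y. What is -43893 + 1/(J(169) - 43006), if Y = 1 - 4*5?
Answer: -1888452433/43024 ≈ -43893.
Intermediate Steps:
Y = -19 (Y = 1 - 20 = -19)
J(M) = -18 (J(M) = M/M - 19 = 1 - 19 = -18)
-43893 + 1/(J(169) - 43006) = -43893 + 1/(-18 - 43006) = -43893 + 1/(-43024) = -43893 - 1/43024 = -1888452433/43024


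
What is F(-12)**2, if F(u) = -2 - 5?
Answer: 49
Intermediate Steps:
F(u) = -7
F(-12)**2 = (-7)**2 = 49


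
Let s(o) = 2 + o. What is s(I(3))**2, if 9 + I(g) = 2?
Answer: 25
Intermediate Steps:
I(g) = -7 (I(g) = -9 + 2 = -7)
s(I(3))**2 = (2 - 7)**2 = (-5)**2 = 25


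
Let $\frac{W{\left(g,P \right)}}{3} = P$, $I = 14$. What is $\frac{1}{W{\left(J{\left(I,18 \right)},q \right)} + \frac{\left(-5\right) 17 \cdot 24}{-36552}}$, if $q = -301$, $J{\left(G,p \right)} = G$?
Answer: $- \frac{1523}{1375184} \approx -0.0011075$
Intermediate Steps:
$W{\left(g,P \right)} = 3 P$
$\frac{1}{W{\left(J{\left(I,18 \right)},q \right)} + \frac{\left(-5\right) 17 \cdot 24}{-36552}} = \frac{1}{3 \left(-301\right) + \frac{\left(-5\right) 17 \cdot 24}{-36552}} = \frac{1}{-903 + \left(-85\right) 24 \left(- \frac{1}{36552}\right)} = \frac{1}{-903 - - \frac{85}{1523}} = \frac{1}{-903 + \frac{85}{1523}} = \frac{1}{- \frac{1375184}{1523}} = - \frac{1523}{1375184}$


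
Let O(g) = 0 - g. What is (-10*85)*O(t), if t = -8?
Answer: -6800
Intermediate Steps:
O(g) = -g
(-10*85)*O(t) = (-10*85)*(-1*(-8)) = -850*8 = -6800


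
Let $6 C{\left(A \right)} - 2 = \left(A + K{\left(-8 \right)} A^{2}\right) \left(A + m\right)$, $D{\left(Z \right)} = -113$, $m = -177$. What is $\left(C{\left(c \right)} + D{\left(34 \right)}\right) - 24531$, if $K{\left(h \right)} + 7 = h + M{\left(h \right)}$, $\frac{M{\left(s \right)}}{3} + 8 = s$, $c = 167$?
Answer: $2903423$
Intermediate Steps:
$M{\left(s \right)} = -24 + 3 s$
$K{\left(h \right)} = -31 + 4 h$ ($K{\left(h \right)} = -7 + \left(h + \left(-24 + 3 h\right)\right) = -7 + \left(-24 + 4 h\right) = -31 + 4 h$)
$C{\left(A \right)} = \frac{1}{3} + \frac{\left(-177 + A\right) \left(A - 63 A^{2}\right)}{6}$ ($C{\left(A \right)} = \frac{1}{3} + \frac{\left(A + \left(-31 + 4 \left(-8\right)\right) A^{2}\right) \left(A - 177\right)}{6} = \frac{1}{3} + \frac{\left(A + \left(-31 - 32\right) A^{2}\right) \left(-177 + A\right)}{6} = \frac{1}{3} + \frac{\left(A - 63 A^{2}\right) \left(-177 + A\right)}{6} = \frac{1}{3} + \frac{\left(-177 + A\right) \left(A - 63 A^{2}\right)}{6}$)
$\left(C{\left(c \right)} + D{\left(34 \right)}\right) - 24531 = \left(\left(\frac{1}{3} - \frac{9853}{2} - \frac{21 \cdot 167^{3}}{2} + \frac{5576 \cdot 167^{2}}{3}\right) - 113\right) - 24531 = \left(\left(\frac{1}{3} - \frac{9853}{2} - \frac{97806723}{2} + \frac{5576}{3} \cdot 27889\right) - 113\right) - 24531 = \left(\left(\frac{1}{3} - \frac{9853}{2} - \frac{97806723}{2} + \frac{155509064}{3}\right) - 113\right) - 24531 = \left(2928067 - 113\right) - 24531 = 2927954 - 24531 = 2903423$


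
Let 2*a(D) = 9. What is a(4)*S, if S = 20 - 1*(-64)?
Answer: 378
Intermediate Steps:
S = 84 (S = 20 + 64 = 84)
a(D) = 9/2 (a(D) = (1/2)*9 = 9/2)
a(4)*S = (9/2)*84 = 378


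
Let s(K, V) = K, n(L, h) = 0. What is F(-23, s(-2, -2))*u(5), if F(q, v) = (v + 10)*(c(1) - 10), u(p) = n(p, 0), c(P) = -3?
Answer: 0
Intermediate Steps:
u(p) = 0
F(q, v) = -130 - 13*v (F(q, v) = (v + 10)*(-3 - 10) = (10 + v)*(-13) = -130 - 13*v)
F(-23, s(-2, -2))*u(5) = (-130 - 13*(-2))*0 = (-130 + 26)*0 = -104*0 = 0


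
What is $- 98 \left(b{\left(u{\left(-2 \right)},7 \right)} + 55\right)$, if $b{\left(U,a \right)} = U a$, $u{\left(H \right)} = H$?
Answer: $-4018$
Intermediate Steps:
$- 98 \left(b{\left(u{\left(-2 \right)},7 \right)} + 55\right) = - 98 \left(\left(-2\right) 7 + 55\right) = - 98 \left(-14 + 55\right) = \left(-98\right) 41 = -4018$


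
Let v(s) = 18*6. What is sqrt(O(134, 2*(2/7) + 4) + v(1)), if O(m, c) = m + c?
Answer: sqrt(12082)/7 ≈ 15.703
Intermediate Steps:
O(m, c) = c + m
v(s) = 108
sqrt(O(134, 2*(2/7) + 4) + v(1)) = sqrt(((2*(2/7) + 4) + 134) + 108) = sqrt(((4/7 + 4) + 134) + 108) = sqrt((32/7 + 134) + 108) = sqrt(970/7 + 108) = sqrt(1726/7) = sqrt(12082)/7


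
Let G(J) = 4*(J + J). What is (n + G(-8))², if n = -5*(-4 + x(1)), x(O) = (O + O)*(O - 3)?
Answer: 576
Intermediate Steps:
x(O) = 2*O*(-3 + O) (x(O) = (2*O)*(-3 + O) = 2*O*(-3 + O))
G(J) = 8*J (G(J) = 4*(2*J) = 8*J)
n = 40 (n = -5*(-4 + 2*1*(-3 + 1)) = -5*(-4 + 2*1*(-2)) = -5*(-4 - 4) = -5*(-8) = 40)
(n + G(-8))² = (40 + 8*(-8))² = (40 - 64)² = (-24)² = 576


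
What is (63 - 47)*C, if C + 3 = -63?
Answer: -1056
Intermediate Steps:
C = -66 (C = -3 - 63 = -66)
(63 - 47)*C = (63 - 47)*(-66) = 16*(-66) = -1056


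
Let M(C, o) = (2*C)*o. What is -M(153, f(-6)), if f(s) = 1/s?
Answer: 51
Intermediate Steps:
M(C, o) = 2*C*o
-M(153, f(-6)) = -2*153/(-6) = -2*153*(-1)/6 = -1*(-51) = 51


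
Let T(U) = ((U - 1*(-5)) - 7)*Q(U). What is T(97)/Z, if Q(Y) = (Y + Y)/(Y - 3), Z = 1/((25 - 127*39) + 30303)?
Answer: 233830625/47 ≈ 4.9751e+6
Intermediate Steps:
Z = 1/25375 (Z = 1/((25 - 4953) + 30303) = 1/(-4928 + 30303) = 1/25375 ≈ 3.9409e-5)
Q(Y) = 2*Y/(-3 + Y) (Q(Y) = (2*Y)/(-3 + Y) = 2*Y/(-3 + Y))
T(U) = 2*U*(-2 + U)/(-3 + U) (T(U) = ((U - 1*(-5)) - 7)*(2*U/(-3 + U)) = ((U + 5) - 7)*(2*U/(-3 + U)) = ((5 + U) - 7)*(2*U/(-3 + U)) = (-2 + U)*(2*U/(-3 + U)) = 2*U*(-2 + U)/(-3 + U))
T(97)/Z = (2*97*(-2 + 97)/(-3 + 97))/(1/25375) = (2*97*95/94)*25375 = (2*97*(1/94)*95)*25375 = (9215/47)*25375 = 233830625/47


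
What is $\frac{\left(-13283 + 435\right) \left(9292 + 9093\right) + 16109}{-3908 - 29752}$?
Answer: $\frac{26243819}{3740} \approx 7017.1$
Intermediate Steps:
$\frac{\left(-13283 + 435\right) \left(9292 + 9093\right) + 16109}{-3908 - 29752} = \frac{\left(-12848\right) 18385 + 16109}{-33660} = \left(-236210480 + 16109\right) \left(- \frac{1}{33660}\right) = \left(-236194371\right) \left(- \frac{1}{33660}\right) = \frac{26243819}{3740}$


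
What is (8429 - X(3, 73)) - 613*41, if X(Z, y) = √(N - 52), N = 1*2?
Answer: -16704 - 5*I*√2 ≈ -16704.0 - 7.0711*I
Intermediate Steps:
N = 2
X(Z, y) = 5*I*√2 (X(Z, y) = √(2 - 52) = √(-50) = 5*I*√2)
(8429 - X(3, 73)) - 613*41 = (8429 - 5*I*√2) - 613*41 = (8429 - 5*I*√2) - 25133 = -16704 - 5*I*√2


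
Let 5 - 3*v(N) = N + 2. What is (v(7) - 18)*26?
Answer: -1508/3 ≈ -502.67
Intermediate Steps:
v(N) = 1 - N/3 (v(N) = 5/3 - (N + 2)/3 = 5/3 - (2 + N)/3 = 5/3 + (-⅔ - N/3) = 1 - N/3)
(v(7) - 18)*26 = ((1 - ⅓*7) - 18)*26 = ((1 - 7/3) - 18)*26 = (-4/3 - 18)*26 = -58/3*26 = -1508/3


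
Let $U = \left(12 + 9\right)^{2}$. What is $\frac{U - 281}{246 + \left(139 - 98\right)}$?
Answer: $\frac{160}{287} \approx 0.55749$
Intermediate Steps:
$U = 441$ ($U = 21^{2} = 441$)
$\frac{U - 281}{246 + \left(139 - 98\right)} = \frac{441 - 281}{246 + \left(139 - 98\right)} = \frac{160}{246 + 41} = \frac{160}{287}$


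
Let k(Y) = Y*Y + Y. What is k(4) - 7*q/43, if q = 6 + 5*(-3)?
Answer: 923/43 ≈ 21.465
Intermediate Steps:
k(Y) = Y + Y**2 (k(Y) = Y**2 + Y = Y + Y**2)
q = -9 (q = 6 - 15 = -9)
k(4) - 7*q/43 = 4*(1 + 4) - (-63)/43 = 4*5 - (-63)/43 = 20 - 7*(-9/43) = 20 + 63/43 = 923/43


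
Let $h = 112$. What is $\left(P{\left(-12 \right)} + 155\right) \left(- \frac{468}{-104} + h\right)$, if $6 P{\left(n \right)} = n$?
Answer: $\frac{35649}{2} \approx 17825.0$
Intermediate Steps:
$P{\left(n \right)} = \frac{n}{6}$
$\left(P{\left(-12 \right)} + 155\right) \left(- \frac{468}{-104} + h\right) = \left(\frac{1}{6} \left(-12\right) + 155\right) \left(- \frac{468}{-104} + 112\right) = \left(-2 + 155\right) \left(\left(-468\right) \left(- \frac{1}{104}\right) + 112\right) = 153 \left(\frac{9}{2} + 112\right) = 153 \cdot \frac{233}{2} = \frac{35649}{2}$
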